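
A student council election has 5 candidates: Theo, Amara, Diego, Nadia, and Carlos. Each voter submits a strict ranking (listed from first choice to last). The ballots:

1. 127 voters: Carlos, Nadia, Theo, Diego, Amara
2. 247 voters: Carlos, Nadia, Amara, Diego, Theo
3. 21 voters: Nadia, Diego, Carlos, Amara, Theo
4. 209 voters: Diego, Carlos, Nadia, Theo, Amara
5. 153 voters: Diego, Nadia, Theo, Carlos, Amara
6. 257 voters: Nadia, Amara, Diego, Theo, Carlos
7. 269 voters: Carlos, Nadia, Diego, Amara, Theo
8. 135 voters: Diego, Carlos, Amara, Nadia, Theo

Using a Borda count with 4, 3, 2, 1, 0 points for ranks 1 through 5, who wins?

Theo: 127·2 + 247·0 + 21·0 + 209·1 + 153·2 + 257·1 + 269·0 + 135·0 = 1026
Amara: 127·0 + 247·2 + 21·1 + 209·0 + 153·0 + 257·3 + 269·1 + 135·2 = 1825
Diego: 127·1 + 247·1 + 21·3 + 209·4 + 153·4 + 257·2 + 269·2 + 135·4 = 3477
Nadia: 127·3 + 247·3 + 21·4 + 209·2 + 153·3 + 257·4 + 269·3 + 135·1 = 4053
Carlos: 127·4 + 247·4 + 21·2 + 209·3 + 153·1 + 257·0 + 269·4 + 135·3 = 3799
Nadia has the highest Borda score (4053).

Nadia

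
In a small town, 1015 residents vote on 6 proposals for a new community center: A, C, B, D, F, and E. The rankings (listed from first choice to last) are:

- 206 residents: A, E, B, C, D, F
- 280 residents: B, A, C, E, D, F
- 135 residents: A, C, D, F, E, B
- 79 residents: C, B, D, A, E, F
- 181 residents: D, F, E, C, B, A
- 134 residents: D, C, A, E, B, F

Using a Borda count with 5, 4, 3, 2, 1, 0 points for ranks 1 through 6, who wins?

A: 206·5 + 280·4 + 135·5 + 79·2 + 181·0 + 134·3 = 3385
C: 206·2 + 280·3 + 135·4 + 79·5 + 181·2 + 134·4 = 3085
B: 206·3 + 280·5 + 135·0 + 79·4 + 181·1 + 134·1 = 2649
D: 206·1 + 280·1 + 135·3 + 79·3 + 181·5 + 134·5 = 2703
F: 206·0 + 280·0 + 135·2 + 79·0 + 181·4 + 134·0 = 994
E: 206·4 + 280·2 + 135·1 + 79·1 + 181·3 + 134·2 = 2409
A has the highest Borda score (3385).

A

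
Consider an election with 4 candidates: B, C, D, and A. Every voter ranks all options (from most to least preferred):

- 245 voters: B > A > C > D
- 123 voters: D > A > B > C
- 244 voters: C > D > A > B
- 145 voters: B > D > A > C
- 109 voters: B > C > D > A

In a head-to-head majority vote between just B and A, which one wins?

Voters preferring B to A: 499; preferring A to B: 367.
B wins the head-to-head.

B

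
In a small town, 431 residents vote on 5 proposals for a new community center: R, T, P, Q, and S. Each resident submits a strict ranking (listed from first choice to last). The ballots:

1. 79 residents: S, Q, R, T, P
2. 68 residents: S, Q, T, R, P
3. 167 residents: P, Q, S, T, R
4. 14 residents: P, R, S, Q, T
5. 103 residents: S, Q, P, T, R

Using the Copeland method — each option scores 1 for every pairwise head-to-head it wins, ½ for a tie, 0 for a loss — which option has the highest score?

S

R: loses to T, P, Q, and S → score 0.
T: beats R; loses to P, Q, and S → score 1.
P: beats R and T; loses to Q and S → score 2.
Q: beats R, T, and P; loses to S → score 3.
S: beats R, T, P, and Q → score 4.
S has the best pairwise record.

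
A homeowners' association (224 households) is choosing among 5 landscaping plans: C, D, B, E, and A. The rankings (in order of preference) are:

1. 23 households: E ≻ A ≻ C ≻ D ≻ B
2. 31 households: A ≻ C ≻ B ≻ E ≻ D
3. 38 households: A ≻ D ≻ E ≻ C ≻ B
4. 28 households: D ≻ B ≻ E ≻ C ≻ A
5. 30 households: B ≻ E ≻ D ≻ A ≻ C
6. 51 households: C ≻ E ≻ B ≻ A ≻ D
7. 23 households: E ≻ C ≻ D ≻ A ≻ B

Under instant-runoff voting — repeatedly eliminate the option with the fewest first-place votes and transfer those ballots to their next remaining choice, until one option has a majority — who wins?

A

Round 1: C 51, D 28, B 30, E 46, A 69. Eliminate D.
Round 2: C 51, B 58, E 46, A 69. Eliminate E.
Round 3: C 74, B 58, A 92. Eliminate B.
Round 4: C 102, A 122. A has a majority.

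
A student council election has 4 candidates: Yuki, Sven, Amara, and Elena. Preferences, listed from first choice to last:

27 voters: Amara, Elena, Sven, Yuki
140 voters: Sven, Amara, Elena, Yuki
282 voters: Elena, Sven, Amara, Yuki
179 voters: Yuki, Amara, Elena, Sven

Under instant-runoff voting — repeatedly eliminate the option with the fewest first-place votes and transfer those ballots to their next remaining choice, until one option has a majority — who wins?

Round 1: Yuki 179, Sven 140, Amara 27, Elena 282. Eliminate Amara.
Round 2: Yuki 179, Sven 140, Elena 309. Eliminate Sven.
Round 3: Yuki 179, Elena 449. Elena has a majority.

Elena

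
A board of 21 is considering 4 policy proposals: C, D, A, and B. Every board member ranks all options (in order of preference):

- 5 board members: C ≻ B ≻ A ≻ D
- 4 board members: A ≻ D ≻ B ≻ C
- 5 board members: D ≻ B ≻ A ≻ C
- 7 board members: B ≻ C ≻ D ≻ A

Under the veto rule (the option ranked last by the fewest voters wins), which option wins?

B

Last-place votes: C 9, D 5, A 7, B 0.
B is ranked last by the fewest voters, so B wins.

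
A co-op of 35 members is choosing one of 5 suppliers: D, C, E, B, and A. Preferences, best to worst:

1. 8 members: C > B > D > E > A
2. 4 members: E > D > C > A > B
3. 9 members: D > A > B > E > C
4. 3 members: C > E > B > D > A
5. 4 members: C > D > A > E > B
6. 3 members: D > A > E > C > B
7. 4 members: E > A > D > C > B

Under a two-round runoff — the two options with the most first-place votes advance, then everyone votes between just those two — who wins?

Round 1 first-place votes: D 12, C 15, E 8, B 0, A 0.
C and D advance.
Runoff: C is preferred to D by 15 voters; D by 20.
D wins the runoff.

D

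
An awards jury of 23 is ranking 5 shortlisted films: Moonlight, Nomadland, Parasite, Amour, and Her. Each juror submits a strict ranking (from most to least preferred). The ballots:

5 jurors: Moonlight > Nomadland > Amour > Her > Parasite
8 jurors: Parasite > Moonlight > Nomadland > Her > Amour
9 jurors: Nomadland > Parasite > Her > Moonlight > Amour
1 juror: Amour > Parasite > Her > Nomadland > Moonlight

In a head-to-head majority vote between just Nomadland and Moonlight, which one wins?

Voters preferring Nomadland to Moonlight: 10; preferring Moonlight to Nomadland: 13.
Moonlight wins the head-to-head.

Moonlight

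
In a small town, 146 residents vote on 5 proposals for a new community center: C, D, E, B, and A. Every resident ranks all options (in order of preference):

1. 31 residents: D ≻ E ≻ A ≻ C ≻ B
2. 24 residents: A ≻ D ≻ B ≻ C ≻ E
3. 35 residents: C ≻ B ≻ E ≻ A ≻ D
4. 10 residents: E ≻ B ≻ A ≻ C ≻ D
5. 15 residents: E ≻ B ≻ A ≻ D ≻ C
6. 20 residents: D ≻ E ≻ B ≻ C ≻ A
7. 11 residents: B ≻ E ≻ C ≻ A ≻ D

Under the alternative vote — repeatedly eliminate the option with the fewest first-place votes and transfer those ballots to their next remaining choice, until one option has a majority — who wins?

Round 1: C 35, D 51, E 25, B 11, A 24. Eliminate B.
Round 2: C 35, D 51, E 36, A 24. Eliminate A.
Round 3: C 35, D 75, E 36. D has a majority.

D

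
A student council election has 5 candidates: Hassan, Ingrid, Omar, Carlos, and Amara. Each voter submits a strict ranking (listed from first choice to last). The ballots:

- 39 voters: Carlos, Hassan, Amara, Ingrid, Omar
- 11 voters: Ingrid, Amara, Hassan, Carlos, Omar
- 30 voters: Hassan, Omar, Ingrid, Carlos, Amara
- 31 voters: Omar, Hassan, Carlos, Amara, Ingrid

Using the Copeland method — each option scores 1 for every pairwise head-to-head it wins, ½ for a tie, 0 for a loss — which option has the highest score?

Hassan

Hassan: beats Ingrid, Omar, Carlos, and Amara → score 4.
Ingrid: loses to Hassan, Omar, Carlos, and Amara → score 0.
Omar: beats Ingrid, Carlos, and Amara; loses to Hassan → score 3.
Carlos: beats Ingrid and Amara; loses to Hassan and Omar → score 2.
Amara: beats Ingrid; loses to Hassan, Omar, and Carlos → score 1.
Hassan has the best pairwise record.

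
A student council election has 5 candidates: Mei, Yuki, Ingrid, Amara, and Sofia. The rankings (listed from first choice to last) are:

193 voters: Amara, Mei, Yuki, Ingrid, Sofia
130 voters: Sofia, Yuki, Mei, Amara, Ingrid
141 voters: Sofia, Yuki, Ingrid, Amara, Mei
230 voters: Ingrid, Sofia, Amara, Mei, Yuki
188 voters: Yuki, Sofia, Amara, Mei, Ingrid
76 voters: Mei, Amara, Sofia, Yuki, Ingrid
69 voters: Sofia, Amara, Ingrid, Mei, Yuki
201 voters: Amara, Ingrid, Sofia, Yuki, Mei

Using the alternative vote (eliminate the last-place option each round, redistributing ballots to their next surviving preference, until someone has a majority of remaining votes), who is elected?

Sofia

Round 1: Mei 76, Yuki 188, Ingrid 230, Amara 394, Sofia 340. Eliminate Mei.
Round 2: Yuki 188, Ingrid 230, Amara 470, Sofia 340. Eliminate Yuki.
Round 3: Ingrid 230, Amara 470, Sofia 528. Eliminate Ingrid.
Round 4: Amara 470, Sofia 758. Sofia has a majority.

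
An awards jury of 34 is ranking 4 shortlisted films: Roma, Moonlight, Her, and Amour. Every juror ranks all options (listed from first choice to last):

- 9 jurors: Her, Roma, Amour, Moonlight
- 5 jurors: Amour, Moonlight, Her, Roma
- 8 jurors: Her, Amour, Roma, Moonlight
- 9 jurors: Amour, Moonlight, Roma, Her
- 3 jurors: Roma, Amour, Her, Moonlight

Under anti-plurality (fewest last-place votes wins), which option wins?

Last-place votes: Roma 5, Moonlight 20, Her 9, Amour 0.
Amour is ranked last by the fewest voters, so Amour wins.

Amour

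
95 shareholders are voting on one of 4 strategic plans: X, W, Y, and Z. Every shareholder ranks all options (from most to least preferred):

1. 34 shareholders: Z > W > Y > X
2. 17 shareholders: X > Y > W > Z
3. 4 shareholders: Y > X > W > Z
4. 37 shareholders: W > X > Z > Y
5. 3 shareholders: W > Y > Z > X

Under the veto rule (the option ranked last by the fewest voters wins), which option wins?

W

Last-place votes: X 37, W 0, Y 37, Z 21.
W is ranked last by the fewest voters, so W wins.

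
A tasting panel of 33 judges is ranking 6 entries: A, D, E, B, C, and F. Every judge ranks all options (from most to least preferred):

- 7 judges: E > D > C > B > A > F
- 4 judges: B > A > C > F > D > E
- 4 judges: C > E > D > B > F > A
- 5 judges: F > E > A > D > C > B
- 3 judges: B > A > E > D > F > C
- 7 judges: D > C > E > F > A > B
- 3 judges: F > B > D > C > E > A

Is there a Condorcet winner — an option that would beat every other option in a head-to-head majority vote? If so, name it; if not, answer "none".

none

Checking pairwise contests:
D beats A 21–12.
E beats D 19–14.
C beats E 18–15.
D beats B 23–10.
D beats C 25–8.
D beats F 21–12.
Every option loses at least one head-to-head, so there is no Condorcet winner.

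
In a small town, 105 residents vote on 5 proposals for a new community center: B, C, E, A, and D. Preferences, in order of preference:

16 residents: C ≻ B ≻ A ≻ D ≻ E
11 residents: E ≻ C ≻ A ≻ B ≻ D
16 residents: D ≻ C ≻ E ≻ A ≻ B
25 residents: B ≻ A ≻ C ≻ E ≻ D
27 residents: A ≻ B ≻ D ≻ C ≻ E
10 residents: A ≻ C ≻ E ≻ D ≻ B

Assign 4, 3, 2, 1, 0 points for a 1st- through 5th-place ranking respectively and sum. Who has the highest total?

B: 16·3 + 11·1 + 16·0 + 25·4 + 27·3 + 10·0 = 240
C: 16·4 + 11·3 + 16·3 + 25·2 + 27·1 + 10·3 = 252
E: 16·0 + 11·4 + 16·2 + 25·1 + 27·0 + 10·2 = 121
A: 16·2 + 11·2 + 16·1 + 25·3 + 27·4 + 10·4 = 293
D: 16·1 + 11·0 + 16·4 + 25·0 + 27·2 + 10·1 = 144
A has the highest Borda score (293).

A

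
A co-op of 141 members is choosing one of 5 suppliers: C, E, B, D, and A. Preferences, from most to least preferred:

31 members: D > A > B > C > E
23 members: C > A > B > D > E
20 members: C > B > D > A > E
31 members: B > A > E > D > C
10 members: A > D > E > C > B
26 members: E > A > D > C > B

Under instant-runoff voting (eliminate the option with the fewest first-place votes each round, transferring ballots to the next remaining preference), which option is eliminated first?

A

Round 1: C 43, E 26, B 31, D 31, A 10. Eliminate A.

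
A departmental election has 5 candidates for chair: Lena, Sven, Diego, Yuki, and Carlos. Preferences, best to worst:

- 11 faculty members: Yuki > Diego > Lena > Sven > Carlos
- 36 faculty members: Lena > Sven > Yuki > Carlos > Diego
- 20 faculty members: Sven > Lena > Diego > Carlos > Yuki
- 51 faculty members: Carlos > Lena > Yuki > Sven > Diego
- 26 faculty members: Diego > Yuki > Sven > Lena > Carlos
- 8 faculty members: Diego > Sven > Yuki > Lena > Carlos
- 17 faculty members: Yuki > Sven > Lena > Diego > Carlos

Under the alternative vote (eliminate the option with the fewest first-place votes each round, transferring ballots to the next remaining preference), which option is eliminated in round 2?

Yuki

Round 1: Lena 36, Sven 20, Diego 34, Yuki 28, Carlos 51. Eliminate Sven.
Round 2: Lena 56, Diego 34, Yuki 28, Carlos 51. Eliminate Yuki.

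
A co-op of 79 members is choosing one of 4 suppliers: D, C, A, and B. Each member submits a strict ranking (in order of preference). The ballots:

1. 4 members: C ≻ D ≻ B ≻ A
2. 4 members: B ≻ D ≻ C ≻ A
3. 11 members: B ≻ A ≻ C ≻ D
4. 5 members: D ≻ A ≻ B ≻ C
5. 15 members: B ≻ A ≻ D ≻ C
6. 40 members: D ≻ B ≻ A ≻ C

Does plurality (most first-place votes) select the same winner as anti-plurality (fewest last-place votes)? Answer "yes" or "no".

Plurality — first-place votes: D 45, C 4, A 0, B 30. Winner: D.
Anti-plurality — last-place votes: D 11, C 60, A 8, B 0. Winner: B.
The two methods disagree.

no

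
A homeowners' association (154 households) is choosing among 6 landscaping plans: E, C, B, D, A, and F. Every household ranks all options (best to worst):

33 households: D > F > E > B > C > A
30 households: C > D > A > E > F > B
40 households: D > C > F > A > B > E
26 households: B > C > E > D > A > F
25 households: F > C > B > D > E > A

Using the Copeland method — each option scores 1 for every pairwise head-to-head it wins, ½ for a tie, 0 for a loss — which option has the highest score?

C

E: beats A; loses to C, B, D, and F → score 1.
C: beats E, B, D, A, and F → score 5.
B: beats E and A; loses to C, D, and F → score 2.
D: beats E, B, A, and F; loses to C → score 4.
A: loses to E, C, B, D, and F → score 0.
F: beats E, B, and A; loses to C and D → score 3.
C has the best pairwise record.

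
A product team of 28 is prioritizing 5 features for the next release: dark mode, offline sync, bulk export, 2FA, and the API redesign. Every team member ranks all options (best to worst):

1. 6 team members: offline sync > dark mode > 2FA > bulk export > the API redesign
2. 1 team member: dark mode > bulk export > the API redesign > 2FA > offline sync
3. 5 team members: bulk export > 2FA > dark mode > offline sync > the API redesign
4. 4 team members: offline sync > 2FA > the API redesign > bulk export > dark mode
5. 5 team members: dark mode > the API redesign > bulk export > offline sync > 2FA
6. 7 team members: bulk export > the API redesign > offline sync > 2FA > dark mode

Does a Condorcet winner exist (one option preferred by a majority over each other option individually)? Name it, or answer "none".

bulk export vs dark mode: 16–12 for bulk export.
bulk export vs offline sync: 18–10 for bulk export.
bulk export vs 2FA: 18–10 for bulk export.
bulk export vs the API redesign: 19–9 for bulk export.
bulk export beats every other option head-to-head.

bulk export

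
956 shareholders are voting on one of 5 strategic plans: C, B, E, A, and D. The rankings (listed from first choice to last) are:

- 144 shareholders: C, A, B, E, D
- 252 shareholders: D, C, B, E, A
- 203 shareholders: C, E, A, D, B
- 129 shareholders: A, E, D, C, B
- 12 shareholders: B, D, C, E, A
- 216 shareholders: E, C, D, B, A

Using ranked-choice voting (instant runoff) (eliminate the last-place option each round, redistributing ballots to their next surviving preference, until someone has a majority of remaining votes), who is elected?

C

Round 1: C 347, B 12, E 216, A 129, D 252. Eliminate B.
Round 2: C 347, E 216, A 129, D 264. Eliminate A.
Round 3: C 347, E 345, D 264. Eliminate D.
Round 4: C 611, E 345. C has a majority.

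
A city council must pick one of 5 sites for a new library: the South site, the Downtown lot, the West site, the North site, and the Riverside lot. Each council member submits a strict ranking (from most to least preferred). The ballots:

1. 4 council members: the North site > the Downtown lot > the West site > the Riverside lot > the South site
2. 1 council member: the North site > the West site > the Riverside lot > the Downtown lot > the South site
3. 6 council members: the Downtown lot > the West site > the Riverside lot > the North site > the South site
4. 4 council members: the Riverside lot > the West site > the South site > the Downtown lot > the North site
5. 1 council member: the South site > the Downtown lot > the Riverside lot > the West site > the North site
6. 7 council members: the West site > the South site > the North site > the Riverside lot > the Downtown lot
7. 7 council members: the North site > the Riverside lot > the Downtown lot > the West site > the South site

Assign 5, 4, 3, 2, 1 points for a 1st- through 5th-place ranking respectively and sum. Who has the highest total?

the West site

the South site: 4·1 + 1·1 + 6·1 + 4·3 + 1·5 + 7·4 + 7·1 = 63
the Downtown lot: 4·4 + 1·2 + 6·5 + 4·2 + 1·4 + 7·1 + 7·3 = 88
the West site: 4·3 + 1·4 + 6·4 + 4·4 + 1·2 + 7·5 + 7·2 = 107
the North site: 4·5 + 1·5 + 6·2 + 4·1 + 1·1 + 7·3 + 7·5 = 98
the Riverside lot: 4·2 + 1·3 + 6·3 + 4·5 + 1·3 + 7·2 + 7·4 = 94
the West site has the highest Borda score (107).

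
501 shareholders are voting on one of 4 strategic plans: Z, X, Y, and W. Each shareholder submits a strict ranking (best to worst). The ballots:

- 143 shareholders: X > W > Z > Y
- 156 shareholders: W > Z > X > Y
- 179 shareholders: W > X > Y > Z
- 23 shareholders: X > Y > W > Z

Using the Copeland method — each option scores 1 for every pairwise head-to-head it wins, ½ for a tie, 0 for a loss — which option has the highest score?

Z: beats Y; loses to X and W → score 1.
X: beats Z and Y; loses to W → score 2.
Y: loses to Z, X, and W → score 0.
W: beats Z, X, and Y → score 3.
W has the best pairwise record.

W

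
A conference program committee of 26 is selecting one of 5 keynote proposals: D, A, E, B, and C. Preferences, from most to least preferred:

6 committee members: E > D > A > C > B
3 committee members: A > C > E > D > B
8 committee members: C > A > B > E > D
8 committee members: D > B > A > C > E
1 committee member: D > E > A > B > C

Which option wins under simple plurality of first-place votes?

D

First-place votes: D 9, A 3, E 6, B 0, C 8.
D has the most first-place votes.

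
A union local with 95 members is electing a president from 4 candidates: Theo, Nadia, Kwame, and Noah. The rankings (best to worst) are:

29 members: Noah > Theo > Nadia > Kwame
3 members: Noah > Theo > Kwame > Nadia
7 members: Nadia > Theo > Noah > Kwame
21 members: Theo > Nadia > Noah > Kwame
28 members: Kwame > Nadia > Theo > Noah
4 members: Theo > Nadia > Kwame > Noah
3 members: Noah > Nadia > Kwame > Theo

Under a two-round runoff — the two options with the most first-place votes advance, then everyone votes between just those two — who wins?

Noah

Round 1 first-place votes: Theo 25, Nadia 7, Kwame 28, Noah 35.
Noah and Kwame advance.
Runoff: Noah is preferred to Kwame by 63 voters; Kwame by 32.
Noah wins the runoff.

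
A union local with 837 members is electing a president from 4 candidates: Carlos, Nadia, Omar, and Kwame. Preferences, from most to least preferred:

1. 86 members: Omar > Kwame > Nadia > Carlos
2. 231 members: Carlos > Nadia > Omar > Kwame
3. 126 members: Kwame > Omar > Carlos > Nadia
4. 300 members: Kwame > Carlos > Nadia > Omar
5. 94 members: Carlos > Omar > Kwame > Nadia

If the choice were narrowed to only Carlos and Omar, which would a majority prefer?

Voters preferring Carlos to Omar: 625; preferring Omar to Carlos: 212.
Carlos wins the head-to-head.

Carlos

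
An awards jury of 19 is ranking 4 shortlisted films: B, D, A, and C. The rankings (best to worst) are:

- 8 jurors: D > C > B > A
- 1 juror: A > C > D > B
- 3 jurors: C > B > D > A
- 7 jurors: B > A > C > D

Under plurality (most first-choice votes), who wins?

First-place votes: B 7, D 8, A 1, C 3.
D has the most first-place votes.

D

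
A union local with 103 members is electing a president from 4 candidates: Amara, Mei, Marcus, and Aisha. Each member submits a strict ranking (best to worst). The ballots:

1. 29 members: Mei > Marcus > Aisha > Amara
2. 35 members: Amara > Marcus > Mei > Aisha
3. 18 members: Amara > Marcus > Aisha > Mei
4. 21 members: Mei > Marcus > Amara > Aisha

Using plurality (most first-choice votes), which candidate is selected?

First-place votes: Amara 53, Mei 50, Marcus 0, Aisha 0.
Amara has the most first-place votes.

Amara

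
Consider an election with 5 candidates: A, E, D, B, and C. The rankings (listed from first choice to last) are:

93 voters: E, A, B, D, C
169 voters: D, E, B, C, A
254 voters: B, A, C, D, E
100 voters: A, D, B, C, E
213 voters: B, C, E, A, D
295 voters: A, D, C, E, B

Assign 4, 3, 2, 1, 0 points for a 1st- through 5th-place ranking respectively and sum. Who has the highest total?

A

A: 93·3 + 169·0 + 254·3 + 100·4 + 213·1 + 295·4 = 2834
E: 93·4 + 169·3 + 254·0 + 100·0 + 213·2 + 295·1 = 1600
D: 93·1 + 169·4 + 254·1 + 100·3 + 213·0 + 295·3 = 2208
B: 93·2 + 169·2 + 254·4 + 100·2 + 213·4 + 295·0 = 2592
C: 93·0 + 169·1 + 254·2 + 100·1 + 213·3 + 295·2 = 2006
A has the highest Borda score (2834).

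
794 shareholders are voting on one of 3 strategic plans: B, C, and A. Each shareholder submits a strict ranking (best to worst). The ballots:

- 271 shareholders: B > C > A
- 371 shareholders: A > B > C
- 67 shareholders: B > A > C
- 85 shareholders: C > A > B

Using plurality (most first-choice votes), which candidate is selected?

First-place votes: B 338, C 85, A 371.
A has the most first-place votes.

A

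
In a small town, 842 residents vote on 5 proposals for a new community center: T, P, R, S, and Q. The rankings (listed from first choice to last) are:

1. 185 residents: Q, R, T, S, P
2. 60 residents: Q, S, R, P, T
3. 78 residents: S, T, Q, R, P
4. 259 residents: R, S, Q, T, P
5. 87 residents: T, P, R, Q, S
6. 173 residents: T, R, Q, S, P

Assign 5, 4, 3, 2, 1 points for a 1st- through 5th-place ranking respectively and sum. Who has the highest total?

T: 185·3 + 60·1 + 78·4 + 259·2 + 87·5 + 173·5 = 2745
P: 185·1 + 60·2 + 78·1 + 259·1 + 87·4 + 173·1 = 1163
R: 185·4 + 60·3 + 78·2 + 259·5 + 87·3 + 173·4 = 3324
S: 185·2 + 60·4 + 78·5 + 259·4 + 87·1 + 173·2 = 2469
Q: 185·5 + 60·5 + 78·3 + 259·3 + 87·2 + 173·3 = 2929
R has the highest Borda score (3324).

R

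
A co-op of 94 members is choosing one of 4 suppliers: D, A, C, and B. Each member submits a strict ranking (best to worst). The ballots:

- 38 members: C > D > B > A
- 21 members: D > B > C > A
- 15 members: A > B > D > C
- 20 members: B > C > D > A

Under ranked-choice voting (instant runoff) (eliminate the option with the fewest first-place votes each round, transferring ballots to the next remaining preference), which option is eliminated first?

A

Round 1: D 21, A 15, C 38, B 20. Eliminate A.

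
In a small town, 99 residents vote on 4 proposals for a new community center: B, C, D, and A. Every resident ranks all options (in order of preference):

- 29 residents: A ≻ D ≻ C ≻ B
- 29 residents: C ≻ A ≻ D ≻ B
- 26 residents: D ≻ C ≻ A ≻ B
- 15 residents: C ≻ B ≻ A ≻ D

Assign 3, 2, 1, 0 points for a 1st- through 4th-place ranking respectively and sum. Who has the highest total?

C

B: 29·0 + 29·0 + 26·0 + 15·2 = 30
C: 29·1 + 29·3 + 26·2 + 15·3 = 213
D: 29·2 + 29·1 + 26·3 + 15·0 = 165
A: 29·3 + 29·2 + 26·1 + 15·1 = 186
C has the highest Borda score (213).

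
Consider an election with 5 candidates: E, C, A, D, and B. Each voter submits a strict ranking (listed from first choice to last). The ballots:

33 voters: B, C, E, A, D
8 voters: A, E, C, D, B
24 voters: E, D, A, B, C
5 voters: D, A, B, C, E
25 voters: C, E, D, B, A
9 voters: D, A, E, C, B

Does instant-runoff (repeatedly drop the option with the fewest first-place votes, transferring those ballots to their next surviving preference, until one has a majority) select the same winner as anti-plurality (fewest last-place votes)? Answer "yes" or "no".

Instant-runoff — R1 E 24, C 25, A 8, D 14, B 33 (A out); R2 E 32, C 25, D 14, B 33 (D out); R3 E 41, C 25, B 38 (C out); R4 E 66, B 38 (E winner). Winner: E.
Anti-plurality — last-place votes: E 5, C 24, A 25, D 33, B 17. Winner: E.
The two methods agree.

yes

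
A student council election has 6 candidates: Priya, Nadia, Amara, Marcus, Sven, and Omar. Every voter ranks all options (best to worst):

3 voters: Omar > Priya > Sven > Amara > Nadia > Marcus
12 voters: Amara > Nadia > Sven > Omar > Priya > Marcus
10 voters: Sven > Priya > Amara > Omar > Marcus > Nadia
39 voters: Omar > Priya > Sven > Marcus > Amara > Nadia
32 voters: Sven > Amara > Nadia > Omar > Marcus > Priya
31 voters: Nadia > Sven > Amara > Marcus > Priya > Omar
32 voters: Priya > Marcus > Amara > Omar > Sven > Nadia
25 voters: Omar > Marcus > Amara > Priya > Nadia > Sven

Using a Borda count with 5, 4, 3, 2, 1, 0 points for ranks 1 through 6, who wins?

Priya: 3·4 + 12·1 + 10·4 + 39·4 + 32·0 + 31·1 + 32·5 + 25·2 = 461
Nadia: 3·1 + 12·4 + 10·0 + 39·0 + 32·3 + 31·5 + 32·0 + 25·1 = 327
Amara: 3·2 + 12·5 + 10·3 + 39·1 + 32·4 + 31·3 + 32·3 + 25·3 = 527
Marcus: 3·0 + 12·0 + 10·1 + 39·2 + 32·1 + 31·2 + 32·4 + 25·4 = 410
Sven: 3·3 + 12·3 + 10·5 + 39·3 + 32·5 + 31·4 + 32·1 + 25·0 = 528
Omar: 3·5 + 12·2 + 10·2 + 39·5 + 32·2 + 31·0 + 32·2 + 25·5 = 507
Sven has the highest Borda score (528).

Sven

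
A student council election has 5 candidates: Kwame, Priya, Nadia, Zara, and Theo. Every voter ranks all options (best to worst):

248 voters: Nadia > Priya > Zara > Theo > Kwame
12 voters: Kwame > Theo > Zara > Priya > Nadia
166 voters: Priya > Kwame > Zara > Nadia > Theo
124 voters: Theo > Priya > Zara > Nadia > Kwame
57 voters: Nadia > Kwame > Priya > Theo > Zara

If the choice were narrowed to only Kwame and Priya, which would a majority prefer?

Priya

Voters preferring Kwame to Priya: 69; preferring Priya to Kwame: 538.
Priya wins the head-to-head.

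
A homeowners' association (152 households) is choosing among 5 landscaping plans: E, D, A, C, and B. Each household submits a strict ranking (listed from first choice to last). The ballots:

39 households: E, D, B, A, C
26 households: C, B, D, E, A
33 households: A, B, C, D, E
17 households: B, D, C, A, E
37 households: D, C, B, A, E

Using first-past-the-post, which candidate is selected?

First-place votes: E 39, D 37, A 33, C 26, B 17.
E has the most first-place votes.

E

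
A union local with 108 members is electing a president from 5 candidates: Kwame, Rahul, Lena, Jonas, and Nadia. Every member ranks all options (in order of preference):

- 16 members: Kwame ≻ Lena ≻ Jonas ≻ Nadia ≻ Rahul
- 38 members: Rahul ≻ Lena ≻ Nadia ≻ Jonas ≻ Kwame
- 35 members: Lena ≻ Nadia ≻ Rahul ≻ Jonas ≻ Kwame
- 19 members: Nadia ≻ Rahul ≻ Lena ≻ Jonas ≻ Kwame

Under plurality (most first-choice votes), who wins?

Rahul

First-place votes: Kwame 16, Rahul 38, Lena 35, Jonas 0, Nadia 19.
Rahul has the most first-place votes.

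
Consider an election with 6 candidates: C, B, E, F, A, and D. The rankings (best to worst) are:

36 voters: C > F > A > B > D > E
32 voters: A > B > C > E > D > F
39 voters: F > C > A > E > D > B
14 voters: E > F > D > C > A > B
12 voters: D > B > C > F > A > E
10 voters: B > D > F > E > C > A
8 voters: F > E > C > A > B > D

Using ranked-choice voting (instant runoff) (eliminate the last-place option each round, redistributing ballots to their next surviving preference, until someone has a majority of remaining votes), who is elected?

C

Round 1: C 36, B 10, E 14, F 47, A 32, D 12. Eliminate B.
Round 2: C 36, E 14, F 47, A 32, D 22. Eliminate E.
Round 3: C 36, F 61, A 32, D 22. Eliminate D.
Round 4: C 48, F 71, A 32. Eliminate A.
Round 5: C 80, F 71. C has a majority.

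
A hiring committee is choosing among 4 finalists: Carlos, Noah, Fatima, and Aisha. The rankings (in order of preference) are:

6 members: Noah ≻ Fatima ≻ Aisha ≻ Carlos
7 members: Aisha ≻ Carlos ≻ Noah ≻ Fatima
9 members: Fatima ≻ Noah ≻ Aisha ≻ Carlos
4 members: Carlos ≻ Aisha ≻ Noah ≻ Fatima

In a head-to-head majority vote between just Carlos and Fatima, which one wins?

Fatima

Voters preferring Carlos to Fatima: 11; preferring Fatima to Carlos: 15.
Fatima wins the head-to-head.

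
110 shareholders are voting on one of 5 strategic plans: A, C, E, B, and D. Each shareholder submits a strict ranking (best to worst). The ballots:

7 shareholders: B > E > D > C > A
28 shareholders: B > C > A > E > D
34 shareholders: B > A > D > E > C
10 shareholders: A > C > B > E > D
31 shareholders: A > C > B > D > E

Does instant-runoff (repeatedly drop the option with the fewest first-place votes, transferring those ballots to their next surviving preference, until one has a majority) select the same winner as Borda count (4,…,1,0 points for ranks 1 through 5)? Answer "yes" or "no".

Instant-runoff — R1 A 41, C 0, E 0, B 69, D 0 (B winner). Winner: B.
Borda — scores: A 322, C 214, E 93, B 358, D 113. Winner: B.
The two methods agree.

yes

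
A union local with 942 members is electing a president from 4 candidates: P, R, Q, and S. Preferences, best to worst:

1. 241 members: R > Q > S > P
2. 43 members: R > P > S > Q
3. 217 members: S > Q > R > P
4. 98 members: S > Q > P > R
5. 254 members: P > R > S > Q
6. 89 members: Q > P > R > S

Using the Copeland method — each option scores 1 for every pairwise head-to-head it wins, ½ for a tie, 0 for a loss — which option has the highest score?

P: loses to R, Q, and S → score 0.
R: beats P, Q, and S → score 3.
Q: beats P; loses to R and S → score 1.
S: beats P and Q; loses to R → score 2.
R has the best pairwise record.

R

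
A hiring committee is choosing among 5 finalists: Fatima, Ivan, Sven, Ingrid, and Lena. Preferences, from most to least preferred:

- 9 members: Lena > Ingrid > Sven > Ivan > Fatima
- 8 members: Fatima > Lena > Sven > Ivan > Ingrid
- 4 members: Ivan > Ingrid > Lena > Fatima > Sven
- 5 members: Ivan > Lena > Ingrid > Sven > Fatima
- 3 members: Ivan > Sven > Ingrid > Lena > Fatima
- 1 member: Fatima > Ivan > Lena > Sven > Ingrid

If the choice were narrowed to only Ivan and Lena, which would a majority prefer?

Lena

Voters preferring Ivan to Lena: 13; preferring Lena to Ivan: 17.
Lena wins the head-to-head.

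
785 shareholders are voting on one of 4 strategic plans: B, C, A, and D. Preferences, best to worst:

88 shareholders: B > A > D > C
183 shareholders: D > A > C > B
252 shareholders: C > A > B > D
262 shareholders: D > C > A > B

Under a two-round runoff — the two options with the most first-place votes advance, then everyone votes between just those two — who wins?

Round 1 first-place votes: B 88, C 252, A 0, D 445.
D and C advance.
Runoff: D is preferred to C by 533 voters; C by 252.
D wins the runoff.

D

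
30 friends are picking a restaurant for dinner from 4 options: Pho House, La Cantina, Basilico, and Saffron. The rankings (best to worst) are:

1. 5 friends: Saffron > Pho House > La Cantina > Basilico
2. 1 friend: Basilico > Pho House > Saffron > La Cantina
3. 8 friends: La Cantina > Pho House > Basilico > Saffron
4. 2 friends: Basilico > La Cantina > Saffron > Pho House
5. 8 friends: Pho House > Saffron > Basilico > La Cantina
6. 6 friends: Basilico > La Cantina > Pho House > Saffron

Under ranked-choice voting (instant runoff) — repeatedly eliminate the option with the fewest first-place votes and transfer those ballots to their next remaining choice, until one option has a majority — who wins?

Round 1: Pho House 8, La Cantina 8, Basilico 9, Saffron 5. Eliminate Saffron.
Round 2: Pho House 13, La Cantina 8, Basilico 9. Eliminate La Cantina.
Round 3: Pho House 21, Basilico 9. Pho House has a majority.

Pho House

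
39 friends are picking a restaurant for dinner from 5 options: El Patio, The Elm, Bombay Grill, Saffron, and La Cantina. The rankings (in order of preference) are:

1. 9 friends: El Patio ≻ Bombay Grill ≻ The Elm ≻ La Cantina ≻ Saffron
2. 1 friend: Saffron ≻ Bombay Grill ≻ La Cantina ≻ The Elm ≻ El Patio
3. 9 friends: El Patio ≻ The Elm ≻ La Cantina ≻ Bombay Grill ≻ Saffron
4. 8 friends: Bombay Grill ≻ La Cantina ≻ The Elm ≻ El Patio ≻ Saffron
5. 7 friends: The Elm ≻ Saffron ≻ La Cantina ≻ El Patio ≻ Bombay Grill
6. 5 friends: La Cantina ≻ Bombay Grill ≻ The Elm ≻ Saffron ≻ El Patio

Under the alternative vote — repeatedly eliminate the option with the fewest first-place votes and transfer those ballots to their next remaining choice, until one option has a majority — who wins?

Round 1: El Patio 18, The Elm 7, Bombay Grill 8, Saffron 1, La Cantina 5. Eliminate Saffron.
Round 2: El Patio 18, The Elm 7, Bombay Grill 9, La Cantina 5. Eliminate La Cantina.
Round 3: El Patio 18, The Elm 7, Bombay Grill 14. Eliminate The Elm.
Round 4: El Patio 25, Bombay Grill 14. El Patio has a majority.

El Patio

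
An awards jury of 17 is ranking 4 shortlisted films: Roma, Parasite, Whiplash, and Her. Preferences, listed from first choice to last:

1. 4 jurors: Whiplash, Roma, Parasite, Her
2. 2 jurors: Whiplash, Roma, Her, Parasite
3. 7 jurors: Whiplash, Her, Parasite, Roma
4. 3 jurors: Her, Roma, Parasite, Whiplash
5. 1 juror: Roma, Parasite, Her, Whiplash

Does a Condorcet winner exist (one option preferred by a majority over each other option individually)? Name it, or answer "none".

Whiplash vs Roma: 13–4 for Whiplash.
Whiplash vs Parasite: 13–4 for Whiplash.
Whiplash vs Her: 13–4 for Whiplash.
Whiplash beats every other option head-to-head.

Whiplash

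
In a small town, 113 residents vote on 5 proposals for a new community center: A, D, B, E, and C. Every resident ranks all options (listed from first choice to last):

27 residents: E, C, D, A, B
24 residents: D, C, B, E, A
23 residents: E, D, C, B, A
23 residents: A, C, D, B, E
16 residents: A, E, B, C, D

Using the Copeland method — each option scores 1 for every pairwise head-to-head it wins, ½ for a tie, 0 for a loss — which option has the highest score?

E

A: beats B; loses to D, E, and C → score 1.
D: beats A and B; loses to E and C → score 2.
B: loses to A, D, E, and C → score 0.
E: beats A, D, B, and C → score 4.
C: beats A, D, and B; loses to E → score 3.
E has the best pairwise record.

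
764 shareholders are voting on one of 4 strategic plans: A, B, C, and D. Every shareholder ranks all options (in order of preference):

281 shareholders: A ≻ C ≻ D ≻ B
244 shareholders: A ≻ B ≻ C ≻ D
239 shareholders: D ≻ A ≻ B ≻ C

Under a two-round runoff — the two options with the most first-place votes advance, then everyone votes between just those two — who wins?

A

Round 1 first-place votes: A 525, B 0, C 0, D 239.
A and D advance.
Runoff: A is preferred to D by 525 voters; D by 239.
A wins the runoff.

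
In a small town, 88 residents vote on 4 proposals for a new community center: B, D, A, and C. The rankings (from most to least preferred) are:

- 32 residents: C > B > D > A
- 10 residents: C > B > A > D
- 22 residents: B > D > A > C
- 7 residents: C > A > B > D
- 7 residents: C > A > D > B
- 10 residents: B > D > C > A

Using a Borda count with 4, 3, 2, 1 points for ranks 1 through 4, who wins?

B: 32·3 + 10·3 + 22·4 + 7·2 + 7·1 + 10·4 = 275
D: 32·2 + 10·1 + 22·3 + 7·1 + 7·2 + 10·3 = 191
A: 32·1 + 10·2 + 22·2 + 7·3 + 7·3 + 10·1 = 148
C: 32·4 + 10·4 + 22·1 + 7·4 + 7·4 + 10·2 = 266
B has the highest Borda score (275).

B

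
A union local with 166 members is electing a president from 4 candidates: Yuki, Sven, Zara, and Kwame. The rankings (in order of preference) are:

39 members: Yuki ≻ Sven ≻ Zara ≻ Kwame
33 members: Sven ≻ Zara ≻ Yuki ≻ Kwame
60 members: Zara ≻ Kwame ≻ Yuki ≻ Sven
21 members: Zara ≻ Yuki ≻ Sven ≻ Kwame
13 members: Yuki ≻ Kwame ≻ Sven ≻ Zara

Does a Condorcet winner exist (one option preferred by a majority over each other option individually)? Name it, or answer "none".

none

Checking pairwise contests:
Zara beats Yuki 114–52.
Yuki beats Sven 133–33.
Sven beats Zara 85–81.
Yuki beats Kwame 106–60.
Every option loses at least one head-to-head, so there is no Condorcet winner.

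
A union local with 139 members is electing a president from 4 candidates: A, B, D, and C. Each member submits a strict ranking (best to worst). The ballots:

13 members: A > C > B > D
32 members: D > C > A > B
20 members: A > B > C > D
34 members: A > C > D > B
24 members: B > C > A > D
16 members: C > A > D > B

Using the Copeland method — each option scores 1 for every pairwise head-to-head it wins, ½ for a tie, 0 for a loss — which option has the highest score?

A: beats B and D; loses to C → score 2.
B: loses to A, D, and C → score 0.
D: beats B; loses to A and C → score 1.
C: beats A, B, and D → score 3.
C has the best pairwise record.

C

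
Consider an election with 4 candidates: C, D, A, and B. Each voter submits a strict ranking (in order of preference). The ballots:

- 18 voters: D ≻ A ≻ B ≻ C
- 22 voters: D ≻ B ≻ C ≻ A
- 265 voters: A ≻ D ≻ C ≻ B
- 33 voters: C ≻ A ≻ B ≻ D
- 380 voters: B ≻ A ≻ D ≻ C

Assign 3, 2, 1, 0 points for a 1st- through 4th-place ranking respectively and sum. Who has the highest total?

A

C: 18·0 + 22·1 + 265·1 + 33·3 + 380·0 = 386
D: 18·3 + 22·3 + 265·2 + 33·0 + 380·1 = 1030
A: 18·2 + 22·0 + 265·3 + 33·2 + 380·2 = 1657
B: 18·1 + 22·2 + 265·0 + 33·1 + 380·3 = 1235
A has the highest Borda score (1657).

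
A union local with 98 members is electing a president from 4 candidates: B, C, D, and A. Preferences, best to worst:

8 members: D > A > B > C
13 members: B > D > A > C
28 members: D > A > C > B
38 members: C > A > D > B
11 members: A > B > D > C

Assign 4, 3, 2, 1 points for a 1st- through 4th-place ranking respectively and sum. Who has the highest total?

A

B: 8·2 + 13·4 + 28·1 + 38·1 + 11·3 = 167
C: 8·1 + 13·1 + 28·2 + 38·4 + 11·1 = 240
D: 8·4 + 13·3 + 28·4 + 38·2 + 11·2 = 281
A: 8·3 + 13·2 + 28·3 + 38·3 + 11·4 = 292
A has the highest Borda score (292).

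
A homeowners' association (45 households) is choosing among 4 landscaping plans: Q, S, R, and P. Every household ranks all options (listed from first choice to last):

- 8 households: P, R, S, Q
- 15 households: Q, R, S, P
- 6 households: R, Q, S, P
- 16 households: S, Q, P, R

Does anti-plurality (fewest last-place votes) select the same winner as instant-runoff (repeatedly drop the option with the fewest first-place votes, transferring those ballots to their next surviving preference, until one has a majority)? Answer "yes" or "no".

yes

Anti-plurality — last-place votes: Q 8, S 0, R 16, P 21. Winner: S.
Instant-runoff — R1 Q 15, S 16, R 6, P 8 (R out); R2 Q 21, S 16, P 8 (P out); R3 Q 21, S 24 (S winner). Winner: S.
The two methods agree.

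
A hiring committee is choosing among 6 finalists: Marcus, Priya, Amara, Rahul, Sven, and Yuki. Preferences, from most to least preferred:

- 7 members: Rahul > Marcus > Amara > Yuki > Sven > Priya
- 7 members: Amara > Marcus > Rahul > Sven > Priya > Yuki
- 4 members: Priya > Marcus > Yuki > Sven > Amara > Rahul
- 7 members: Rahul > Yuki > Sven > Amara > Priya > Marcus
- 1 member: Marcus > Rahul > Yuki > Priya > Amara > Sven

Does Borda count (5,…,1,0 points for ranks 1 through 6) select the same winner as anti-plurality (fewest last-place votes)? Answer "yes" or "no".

Borda — scores: Marcus 77, Priya 36, Amara 75, Rahul 95, Sven 50, Yuki 57. Winner: Rahul.
Anti-plurality — last-place votes: Marcus 7, Priya 7, Amara 0, Rahul 4, Sven 1, Yuki 7. Winner: Amara.
The two methods disagree.

no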